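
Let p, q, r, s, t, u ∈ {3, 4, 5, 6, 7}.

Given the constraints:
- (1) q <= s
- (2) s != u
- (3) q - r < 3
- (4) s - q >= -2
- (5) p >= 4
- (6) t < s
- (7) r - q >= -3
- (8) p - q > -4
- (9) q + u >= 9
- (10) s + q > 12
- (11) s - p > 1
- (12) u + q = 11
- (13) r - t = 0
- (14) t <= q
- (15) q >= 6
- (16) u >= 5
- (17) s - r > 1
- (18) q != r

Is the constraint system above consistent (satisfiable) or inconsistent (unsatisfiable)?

Satisfiable

The assignment p = 5, q = 6, r = 5, s = 7, t = 5, u = 5 works:
  constraint 3 holds since q - r = 1.
  constraint 4 holds since s - q = 1.
  constraint 7 holds since r - q = -1.
The rest check out directly.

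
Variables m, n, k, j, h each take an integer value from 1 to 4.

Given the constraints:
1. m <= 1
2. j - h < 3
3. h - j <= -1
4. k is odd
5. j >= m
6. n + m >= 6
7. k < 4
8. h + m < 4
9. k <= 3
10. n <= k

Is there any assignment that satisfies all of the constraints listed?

Unsatisfiable

From constraints 9 and 10: n ≤ k ≤ 3. From constraint 1: m ≤ 1. Hence n + m ≤ 4. But constraint 6 requires n + m ≥ 6, and 6 > 4. Contradiction.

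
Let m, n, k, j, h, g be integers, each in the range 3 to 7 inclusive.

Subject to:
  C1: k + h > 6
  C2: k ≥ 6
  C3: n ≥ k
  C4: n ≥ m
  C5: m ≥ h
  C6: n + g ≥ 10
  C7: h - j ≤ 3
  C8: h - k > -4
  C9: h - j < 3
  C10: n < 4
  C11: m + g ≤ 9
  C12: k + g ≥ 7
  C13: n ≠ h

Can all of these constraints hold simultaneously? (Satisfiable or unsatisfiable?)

Unsatisfiable

From constraints 2 and 3: n ≥ k and k ≥ 6, so n ≥ 6. From constraint 10: n ≤ 3. But 3 < 6, so no value of n works.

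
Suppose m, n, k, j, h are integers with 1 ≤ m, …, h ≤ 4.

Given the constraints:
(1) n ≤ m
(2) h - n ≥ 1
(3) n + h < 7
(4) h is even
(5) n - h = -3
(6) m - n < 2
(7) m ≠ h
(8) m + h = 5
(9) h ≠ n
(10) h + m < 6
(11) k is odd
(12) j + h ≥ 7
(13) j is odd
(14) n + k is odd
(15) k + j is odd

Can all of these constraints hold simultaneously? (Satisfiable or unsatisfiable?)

Unsatisfiable

Constraint 11 makes k odd and constraint 13 makes j odd, so k + j must be even. Constraint 15 says k + j is odd — contradiction.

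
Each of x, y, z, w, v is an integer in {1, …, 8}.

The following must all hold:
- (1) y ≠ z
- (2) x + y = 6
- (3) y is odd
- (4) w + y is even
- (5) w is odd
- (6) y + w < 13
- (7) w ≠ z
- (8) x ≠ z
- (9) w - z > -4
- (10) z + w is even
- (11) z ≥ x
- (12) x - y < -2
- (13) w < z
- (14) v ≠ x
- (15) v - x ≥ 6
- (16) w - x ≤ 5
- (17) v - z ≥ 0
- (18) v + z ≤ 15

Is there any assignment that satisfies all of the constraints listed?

Take x = 1, y = 5, z = 7, w = 5, v = 7. Then constraint 2: x + y = 6; constraint 6: y + w = 10, and every other listed constraint is also met.

Satisfiable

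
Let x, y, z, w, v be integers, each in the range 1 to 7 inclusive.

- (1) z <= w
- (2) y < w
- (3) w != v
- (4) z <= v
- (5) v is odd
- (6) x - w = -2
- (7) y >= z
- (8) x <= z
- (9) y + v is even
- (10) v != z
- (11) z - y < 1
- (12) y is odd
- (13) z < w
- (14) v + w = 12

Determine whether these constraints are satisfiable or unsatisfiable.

Satisfiable

Try x = 3, y = 3, z = 3, w = 5, v = 7.
Check constraint 6: x - w = -2; constraint 11: z - y = 0. The remaining constraints are straightforward to verify.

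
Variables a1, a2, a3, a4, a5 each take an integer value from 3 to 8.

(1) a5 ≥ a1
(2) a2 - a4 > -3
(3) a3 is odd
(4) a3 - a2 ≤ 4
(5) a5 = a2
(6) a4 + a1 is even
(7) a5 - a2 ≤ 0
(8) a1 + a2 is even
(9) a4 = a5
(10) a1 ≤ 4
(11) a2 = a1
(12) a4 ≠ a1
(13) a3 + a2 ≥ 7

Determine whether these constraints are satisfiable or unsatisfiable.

Unsatisfiable

From constraints 5, 9, and 11, a4 = a5 = a2 = a1, so a4 = a1. But constraint 12 says a4 ≠ a1. Contradiction.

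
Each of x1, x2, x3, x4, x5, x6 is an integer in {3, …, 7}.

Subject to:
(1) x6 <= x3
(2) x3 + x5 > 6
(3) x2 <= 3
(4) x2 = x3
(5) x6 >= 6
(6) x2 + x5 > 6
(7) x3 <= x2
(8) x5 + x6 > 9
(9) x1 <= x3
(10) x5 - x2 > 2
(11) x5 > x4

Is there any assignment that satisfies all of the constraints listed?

Unsatisfiable

From constraints 1 and 5: x3 ≥ x6 and x6 ≥ 6, so x3 ≥ 6. From constraints 3 and 7: x3 ≤ x2 and x2 ≤ 3, so x3 ≤ 3. But 3 < 6, so no value of x3 works.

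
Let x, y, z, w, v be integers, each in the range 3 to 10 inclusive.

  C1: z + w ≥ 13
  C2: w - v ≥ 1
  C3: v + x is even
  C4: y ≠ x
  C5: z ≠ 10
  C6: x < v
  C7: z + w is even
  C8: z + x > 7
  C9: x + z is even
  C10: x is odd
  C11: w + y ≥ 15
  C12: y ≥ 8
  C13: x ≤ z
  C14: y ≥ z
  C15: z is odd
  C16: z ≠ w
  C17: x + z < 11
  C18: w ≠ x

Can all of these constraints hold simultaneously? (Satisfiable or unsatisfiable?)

Try x = 3, y = 9, z = 7, w = 9, v = 7.
Check constraint 1: z + w = 16; constraint 2: w - v = 2; constraint 8: z + x = 10. The remaining constraints are straightforward to verify.

Satisfiable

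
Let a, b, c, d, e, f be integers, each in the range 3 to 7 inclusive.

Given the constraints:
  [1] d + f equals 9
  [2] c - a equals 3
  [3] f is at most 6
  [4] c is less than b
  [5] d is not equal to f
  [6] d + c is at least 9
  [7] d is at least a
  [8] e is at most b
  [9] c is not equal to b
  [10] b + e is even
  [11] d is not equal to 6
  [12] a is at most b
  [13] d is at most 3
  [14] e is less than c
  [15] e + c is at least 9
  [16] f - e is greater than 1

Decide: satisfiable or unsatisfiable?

Setting (a, b, c, d, e, f) = (3, 7, 6, 3, 3, 6) satisfies everything: constraint 1: d + f = 9; constraint 2: c - a = 3; constraint 6: d + c = 9, and the others follow.

Satisfiable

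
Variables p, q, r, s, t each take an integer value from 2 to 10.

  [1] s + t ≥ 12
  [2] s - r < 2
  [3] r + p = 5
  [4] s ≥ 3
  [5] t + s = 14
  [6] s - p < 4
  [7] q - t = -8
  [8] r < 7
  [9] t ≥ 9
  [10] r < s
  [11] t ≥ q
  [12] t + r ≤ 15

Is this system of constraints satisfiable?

Take p = 2, q = 2, r = 3, s = 4, t = 10. Then constraint 1: s + t = 14; constraint 2: s - r = 1; constraint 3: r + p = 5, and every other listed constraint is also met.

Satisfiable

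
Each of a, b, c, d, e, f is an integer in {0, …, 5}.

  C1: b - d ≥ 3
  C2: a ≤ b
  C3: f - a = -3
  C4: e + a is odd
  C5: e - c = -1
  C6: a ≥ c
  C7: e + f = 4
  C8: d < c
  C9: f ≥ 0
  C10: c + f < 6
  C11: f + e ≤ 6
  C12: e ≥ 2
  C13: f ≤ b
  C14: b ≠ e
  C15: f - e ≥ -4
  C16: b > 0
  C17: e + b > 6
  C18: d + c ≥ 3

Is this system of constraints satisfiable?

Satisfiable

Take a = 4, b = 4, c = 4, d = 0, e = 3, f = 1. Then constraint 1: b - d = 4; constraint 3: f - a = -3; constraint 5: e - c = -1, and every other listed constraint is also met.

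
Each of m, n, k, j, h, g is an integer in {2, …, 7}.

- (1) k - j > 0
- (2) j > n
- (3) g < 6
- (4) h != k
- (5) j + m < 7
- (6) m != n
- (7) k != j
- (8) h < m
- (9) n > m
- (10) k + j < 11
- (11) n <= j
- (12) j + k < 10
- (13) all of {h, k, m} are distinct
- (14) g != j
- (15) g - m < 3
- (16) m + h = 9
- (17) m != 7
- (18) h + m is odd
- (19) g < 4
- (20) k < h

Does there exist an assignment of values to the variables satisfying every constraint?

Unsatisfiable

Constraints 1, 2, 8, 9, and 20 give k < h, h < m, m < n, n < j, j < k. Chaining: k < h < m < n < j < k, which forces k < k — impossible.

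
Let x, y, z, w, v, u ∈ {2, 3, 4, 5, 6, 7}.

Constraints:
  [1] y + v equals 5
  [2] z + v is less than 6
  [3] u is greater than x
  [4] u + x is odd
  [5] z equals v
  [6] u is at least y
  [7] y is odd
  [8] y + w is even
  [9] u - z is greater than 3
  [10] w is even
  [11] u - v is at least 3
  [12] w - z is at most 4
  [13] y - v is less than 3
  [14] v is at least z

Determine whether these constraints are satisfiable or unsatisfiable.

Constraint 7 makes y odd and constraint 10 makes w even, so y + w must be odd. Constraint 8 says y + w is even — contradiction.

Unsatisfiable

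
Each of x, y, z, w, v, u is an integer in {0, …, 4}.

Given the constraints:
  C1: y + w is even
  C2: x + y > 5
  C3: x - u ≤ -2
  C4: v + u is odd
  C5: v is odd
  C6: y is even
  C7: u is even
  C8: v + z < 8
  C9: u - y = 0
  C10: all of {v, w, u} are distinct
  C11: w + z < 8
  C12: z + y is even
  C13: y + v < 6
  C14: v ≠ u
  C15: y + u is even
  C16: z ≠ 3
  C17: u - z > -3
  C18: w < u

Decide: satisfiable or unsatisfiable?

Satisfiable

Take x = 2, y = 4, z = 4, w = 2, v = 1, u = 4. Then constraint 2: x + y = 6; constraint 3: x - u = -2, and every other listed constraint is also met.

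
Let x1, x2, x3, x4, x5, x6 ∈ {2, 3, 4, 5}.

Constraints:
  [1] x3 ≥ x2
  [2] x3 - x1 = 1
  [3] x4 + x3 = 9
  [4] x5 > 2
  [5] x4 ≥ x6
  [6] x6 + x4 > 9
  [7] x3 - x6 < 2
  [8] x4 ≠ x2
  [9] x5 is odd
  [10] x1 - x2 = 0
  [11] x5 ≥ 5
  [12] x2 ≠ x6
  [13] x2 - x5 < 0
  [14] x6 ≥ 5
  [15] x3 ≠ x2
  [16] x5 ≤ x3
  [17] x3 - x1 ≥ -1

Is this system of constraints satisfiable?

From constraints 5 and 14: x4 ≥ x6 ≥ 5. From constraints 11 and 16: x3 ≥ x5 ≥ 5. Hence x4 + x3 ≥ 10. But constraint 3 requires x4 + x3 = 9, and 9 < 10. Contradiction.

Unsatisfiable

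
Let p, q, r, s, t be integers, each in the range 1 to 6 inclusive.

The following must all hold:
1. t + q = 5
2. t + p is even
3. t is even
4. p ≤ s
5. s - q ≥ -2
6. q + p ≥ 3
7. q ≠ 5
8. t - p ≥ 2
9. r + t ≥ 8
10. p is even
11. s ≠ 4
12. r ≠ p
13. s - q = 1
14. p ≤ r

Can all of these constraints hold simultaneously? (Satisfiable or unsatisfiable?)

Satisfiable

Try p = 2, q = 1, r = 6, s = 2, t = 4.
Check constraint 1: t + q = 5; constraint 5: s - q = 1. The remaining constraints are straightforward to verify.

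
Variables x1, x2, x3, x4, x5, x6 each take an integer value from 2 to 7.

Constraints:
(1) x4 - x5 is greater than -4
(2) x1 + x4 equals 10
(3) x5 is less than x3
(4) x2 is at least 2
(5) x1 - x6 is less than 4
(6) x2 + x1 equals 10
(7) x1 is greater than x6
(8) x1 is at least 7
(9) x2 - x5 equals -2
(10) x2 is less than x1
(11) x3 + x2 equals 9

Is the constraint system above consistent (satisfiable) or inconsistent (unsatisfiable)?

Satisfiable

Take x1 = 7, x2 = 3, x3 = 6, x4 = 3, x5 = 5, x6 = 6. Then constraint 1: x4 - x5 = -2; constraint 2: x1 + x4 = 10, and every other listed constraint is also met.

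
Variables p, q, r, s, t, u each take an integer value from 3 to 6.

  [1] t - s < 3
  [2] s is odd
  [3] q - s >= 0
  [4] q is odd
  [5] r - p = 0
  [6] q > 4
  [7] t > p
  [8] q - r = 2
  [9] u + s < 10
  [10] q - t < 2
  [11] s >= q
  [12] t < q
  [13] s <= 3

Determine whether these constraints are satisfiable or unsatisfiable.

From constraint 6: q ≥ 5. From constraints 11 and 13: q ≤ s and s ≤ 3, so q ≤ 3. But 3 < 5, so no value of q works.

Unsatisfiable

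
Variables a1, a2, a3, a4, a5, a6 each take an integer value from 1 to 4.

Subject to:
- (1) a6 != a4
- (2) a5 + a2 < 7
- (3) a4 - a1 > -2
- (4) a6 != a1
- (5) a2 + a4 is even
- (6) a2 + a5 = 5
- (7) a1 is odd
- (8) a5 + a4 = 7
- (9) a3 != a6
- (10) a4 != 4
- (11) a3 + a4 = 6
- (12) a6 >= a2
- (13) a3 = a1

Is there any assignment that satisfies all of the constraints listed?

Satisfiable

One satisfying assignment is a1 = 3, a2 = 1, a3 = 3, a4 = 3, a5 = 4, a6 = 2.
For the less obvious constraints — constraint 2: a5 + a2 = 5; constraint 3: a4 - a1 = 0 — and the others hold by inspection.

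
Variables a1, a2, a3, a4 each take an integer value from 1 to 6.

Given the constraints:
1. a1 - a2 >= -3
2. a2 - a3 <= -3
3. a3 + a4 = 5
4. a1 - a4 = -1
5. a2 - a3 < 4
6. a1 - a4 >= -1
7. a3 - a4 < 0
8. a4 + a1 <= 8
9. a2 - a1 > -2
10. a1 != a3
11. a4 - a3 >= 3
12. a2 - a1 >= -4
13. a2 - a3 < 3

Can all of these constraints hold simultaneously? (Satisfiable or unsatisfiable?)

Constraints 2, 6, 11, and 12 give a3 − a2 ≥ 3, a2 − a1 ≥ -4, a1 − a4 ≥ -1, a4 − a3 ≥ 3.
Adding all 4 inequalities: the left sides telescope to 0, and the right sides sum to 3 + (-4) + (-1) + 3 = 1. So 0 ≥ 1, which is false.

Unsatisfiable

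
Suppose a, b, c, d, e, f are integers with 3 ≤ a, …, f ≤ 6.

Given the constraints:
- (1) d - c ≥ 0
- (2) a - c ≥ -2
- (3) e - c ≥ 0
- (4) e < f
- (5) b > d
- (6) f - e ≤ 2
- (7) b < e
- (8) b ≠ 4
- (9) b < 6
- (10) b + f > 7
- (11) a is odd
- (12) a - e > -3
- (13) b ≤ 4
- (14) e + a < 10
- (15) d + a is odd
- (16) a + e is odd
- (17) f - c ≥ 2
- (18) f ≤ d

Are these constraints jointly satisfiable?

Constraints 4, 5, 7, and 18 give d < b, b < e, e < f, f ≤ d. Chaining: d < b < e < f ≤ d, which forces d < d — impossible.

Unsatisfiable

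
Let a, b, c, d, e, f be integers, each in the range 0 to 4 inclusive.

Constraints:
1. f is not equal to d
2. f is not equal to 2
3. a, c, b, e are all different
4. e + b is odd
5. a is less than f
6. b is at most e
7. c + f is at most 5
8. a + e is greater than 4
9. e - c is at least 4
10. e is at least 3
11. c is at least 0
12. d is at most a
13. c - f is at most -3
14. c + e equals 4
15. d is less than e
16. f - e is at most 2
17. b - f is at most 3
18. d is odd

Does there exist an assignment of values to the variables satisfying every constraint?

The assignment a = 1, b = 3, c = 0, d = 1, e = 4, f = 3 works:
  constraint 7 holds since c + f = 3.
  constraint 8 holds since a + e = 5.
The rest check out directly.

Satisfiable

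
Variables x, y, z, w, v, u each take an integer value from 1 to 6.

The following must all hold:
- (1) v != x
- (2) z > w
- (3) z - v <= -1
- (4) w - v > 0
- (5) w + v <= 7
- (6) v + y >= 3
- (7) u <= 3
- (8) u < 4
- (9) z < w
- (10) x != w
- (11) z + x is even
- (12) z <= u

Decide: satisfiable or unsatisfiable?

Unsatisfiable

Constraints 2, 3, and 4 give w < z, z < v, v < w. Chaining: w < z < v < w, which forces w < w — impossible.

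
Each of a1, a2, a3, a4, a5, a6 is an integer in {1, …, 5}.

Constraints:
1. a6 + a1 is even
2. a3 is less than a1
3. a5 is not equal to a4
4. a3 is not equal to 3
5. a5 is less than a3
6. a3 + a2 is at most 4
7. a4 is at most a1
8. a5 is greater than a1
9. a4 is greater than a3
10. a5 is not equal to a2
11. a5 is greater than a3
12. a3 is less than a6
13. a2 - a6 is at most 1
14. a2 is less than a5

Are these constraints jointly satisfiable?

Unsatisfiable

Constraints 5, 7, 8, and 9 give a3 < a4, a4 ≤ a1, a1 < a5, a5 < a3. Chaining: a3 < a4 ≤ a1 < a5 < a3, which forces a3 < a3 — impossible.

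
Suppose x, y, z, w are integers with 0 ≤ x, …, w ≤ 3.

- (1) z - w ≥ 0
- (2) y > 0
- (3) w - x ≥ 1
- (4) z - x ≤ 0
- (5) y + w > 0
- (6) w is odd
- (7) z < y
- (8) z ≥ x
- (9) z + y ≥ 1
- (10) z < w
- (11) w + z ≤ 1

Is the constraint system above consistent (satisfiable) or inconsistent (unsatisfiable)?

Unsatisfiable

Constraints 1, 3, and 4 give z − w ≥ 0, w − x ≥ 1, x − z ≥ 0.
Adding all 3 inequalities: the left sides telescope to 0, and the right sides sum to 0 + 1 + 0 = 1. So 0 ≥ 1, which is false.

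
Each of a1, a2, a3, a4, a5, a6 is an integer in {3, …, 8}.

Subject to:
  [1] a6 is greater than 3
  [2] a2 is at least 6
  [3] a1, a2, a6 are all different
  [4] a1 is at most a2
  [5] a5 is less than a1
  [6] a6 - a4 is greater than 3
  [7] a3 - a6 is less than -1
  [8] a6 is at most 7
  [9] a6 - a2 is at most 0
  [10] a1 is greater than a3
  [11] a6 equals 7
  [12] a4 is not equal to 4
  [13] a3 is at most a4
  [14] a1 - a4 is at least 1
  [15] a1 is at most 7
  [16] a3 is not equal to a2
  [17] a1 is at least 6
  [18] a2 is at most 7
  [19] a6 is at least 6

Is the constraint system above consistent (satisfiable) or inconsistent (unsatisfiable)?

Unsatisfiable

Constraints 2, 8, 15, 17, 18, and 19 confine each of a1, a2, a6 to the 2 values {6, 7}.
Constraint 3 requires all 3 of them to be distinct, but only 2 values are available — impossible by the pigeonhole principle.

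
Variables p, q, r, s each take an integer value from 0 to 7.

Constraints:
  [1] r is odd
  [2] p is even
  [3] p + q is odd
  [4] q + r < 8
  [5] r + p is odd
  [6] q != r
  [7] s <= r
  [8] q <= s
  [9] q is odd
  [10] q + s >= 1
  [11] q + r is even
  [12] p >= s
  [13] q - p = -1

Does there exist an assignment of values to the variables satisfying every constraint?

Satisfiable

Take p = 2, q = 1, r = 5, s = 2. Then constraint 4: q + r = 6; constraint 10: q + s = 3; constraint 13: q - p = -1, and every other listed constraint is also met.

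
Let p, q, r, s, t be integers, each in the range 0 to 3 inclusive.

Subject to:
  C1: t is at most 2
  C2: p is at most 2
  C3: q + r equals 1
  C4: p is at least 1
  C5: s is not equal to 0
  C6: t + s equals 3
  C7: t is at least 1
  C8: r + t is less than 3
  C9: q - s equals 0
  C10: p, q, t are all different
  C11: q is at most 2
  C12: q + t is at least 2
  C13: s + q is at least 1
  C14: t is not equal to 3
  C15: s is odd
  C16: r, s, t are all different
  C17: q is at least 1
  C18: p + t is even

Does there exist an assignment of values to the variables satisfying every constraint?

Unsatisfiable

Constraints 1, 2, 4, 7, 11, and 17 confine each of p, q, t to the 2 values {1, 2}.
Constraint 10 requires all 3 of them to be distinct, but only 2 values are available — impossible by the pigeonhole principle.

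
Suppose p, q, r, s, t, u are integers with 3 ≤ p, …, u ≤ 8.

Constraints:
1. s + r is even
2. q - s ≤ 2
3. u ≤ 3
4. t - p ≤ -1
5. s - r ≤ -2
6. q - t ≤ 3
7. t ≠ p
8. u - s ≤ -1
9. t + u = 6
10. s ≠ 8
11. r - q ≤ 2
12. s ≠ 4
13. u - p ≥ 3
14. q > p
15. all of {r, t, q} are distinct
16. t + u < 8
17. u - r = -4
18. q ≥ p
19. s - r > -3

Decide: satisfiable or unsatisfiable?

Constraints 4, 5, 6, 8, 11, and 13 give p − t ≥ 1, t − q ≥ -3, q − r ≥ -2, r − s ≥ 2, s − u ≥ 1, u − p ≥ 3.
Adding all 6 inequalities: the left sides telescope to 0, and the right sides sum to 1 + (-3) + (-2) + 2 + 1 + 3 = 2. So 0 ≥ 2, which is false.

Unsatisfiable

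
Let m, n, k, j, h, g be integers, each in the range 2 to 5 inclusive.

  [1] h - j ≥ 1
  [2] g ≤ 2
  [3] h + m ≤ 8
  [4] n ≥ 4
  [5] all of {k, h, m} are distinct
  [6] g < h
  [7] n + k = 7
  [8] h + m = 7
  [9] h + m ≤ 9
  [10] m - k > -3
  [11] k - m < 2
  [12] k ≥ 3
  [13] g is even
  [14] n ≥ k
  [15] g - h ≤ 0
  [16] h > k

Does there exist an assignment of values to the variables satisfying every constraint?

Satisfiable

Try m = 2, n = 4, k = 3, j = 3, h = 5, g = 2.
Check constraint 1: h - j = 2; constraint 3: h + m = 7. The remaining constraints are straightforward to verify.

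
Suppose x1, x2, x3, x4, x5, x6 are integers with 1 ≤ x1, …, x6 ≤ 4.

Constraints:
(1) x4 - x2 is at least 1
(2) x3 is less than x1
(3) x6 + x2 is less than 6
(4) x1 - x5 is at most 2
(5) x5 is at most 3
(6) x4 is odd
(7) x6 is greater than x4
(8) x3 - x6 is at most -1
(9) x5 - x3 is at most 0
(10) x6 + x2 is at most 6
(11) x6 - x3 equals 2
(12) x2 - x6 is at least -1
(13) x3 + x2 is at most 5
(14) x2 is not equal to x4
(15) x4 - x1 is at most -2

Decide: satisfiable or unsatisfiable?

Unsatisfiable

Constraints 1, 4, 8, 9, 12, and 15 give x4 − x2 ≥ 1, x2 − x6 ≥ -1, x6 − x3 ≥ 1, x3 − x5 ≥ 0, x5 − x1 ≥ -2, x1 − x4 ≥ 2.
Adding all 6 inequalities: the left sides telescope to 0, and the right sides sum to 1 + (-1) + 1 + 0 + (-2) + 2 = 1. So 0 ≥ 1, which is false.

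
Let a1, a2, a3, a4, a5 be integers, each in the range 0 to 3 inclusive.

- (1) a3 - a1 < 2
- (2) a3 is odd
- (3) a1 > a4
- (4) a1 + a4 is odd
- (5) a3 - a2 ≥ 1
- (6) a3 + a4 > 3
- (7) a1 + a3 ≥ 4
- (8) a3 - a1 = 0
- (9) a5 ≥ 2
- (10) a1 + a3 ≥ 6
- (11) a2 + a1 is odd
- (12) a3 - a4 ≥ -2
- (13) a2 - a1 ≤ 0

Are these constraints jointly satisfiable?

Take a1 = 3, a2 = 2, a3 = 3, a4 = 2, a5 = 3. Then constraint 1: a3 - a1 = 0; constraint 5: a3 - a2 = 1; constraint 6: a3 + a4 = 5, and every other listed constraint is also met.

Satisfiable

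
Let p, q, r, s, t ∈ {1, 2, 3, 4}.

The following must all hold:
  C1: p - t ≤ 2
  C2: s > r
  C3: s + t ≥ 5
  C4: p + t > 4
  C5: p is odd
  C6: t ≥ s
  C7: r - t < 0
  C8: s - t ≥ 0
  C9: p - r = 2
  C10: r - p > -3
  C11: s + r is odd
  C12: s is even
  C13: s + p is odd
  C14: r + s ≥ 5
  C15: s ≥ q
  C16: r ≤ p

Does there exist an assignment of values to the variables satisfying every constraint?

Satisfiable

The assignment p = 3, q = 4, r = 1, s = 4, t = 4 works:
  constraint 1 holds since p - t = -1.
  constraint 3 holds since s + t = 8.
  constraint 4 holds since p + t = 7.
The rest check out directly.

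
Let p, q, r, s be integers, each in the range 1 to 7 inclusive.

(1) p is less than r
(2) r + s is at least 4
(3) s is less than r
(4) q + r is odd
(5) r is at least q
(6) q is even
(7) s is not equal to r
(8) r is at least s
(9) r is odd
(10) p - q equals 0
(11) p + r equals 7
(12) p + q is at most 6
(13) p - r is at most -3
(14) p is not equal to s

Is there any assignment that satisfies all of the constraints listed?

The assignment p = 2, q = 2, r = 5, s = 1 works:
  constraint 2 holds since r + s = 6.
  constraint 10 holds since p - q = 0.
  constraint 11 holds since p + r = 7.
The rest check out directly.

Satisfiable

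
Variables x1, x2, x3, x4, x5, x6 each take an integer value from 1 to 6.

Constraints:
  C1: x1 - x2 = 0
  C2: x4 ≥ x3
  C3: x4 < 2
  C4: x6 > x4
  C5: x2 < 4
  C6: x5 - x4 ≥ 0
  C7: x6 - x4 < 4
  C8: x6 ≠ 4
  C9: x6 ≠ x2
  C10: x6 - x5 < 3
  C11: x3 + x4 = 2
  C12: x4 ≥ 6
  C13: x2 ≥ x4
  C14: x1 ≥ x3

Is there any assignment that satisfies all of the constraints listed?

Unsatisfiable

From constraints 12 and 13: x2 ≥ x4 and x4 ≥ 6, so x2 ≥ 6. From constraint 5: x2 ≤ 3. But 3 < 6, so no value of x2 works.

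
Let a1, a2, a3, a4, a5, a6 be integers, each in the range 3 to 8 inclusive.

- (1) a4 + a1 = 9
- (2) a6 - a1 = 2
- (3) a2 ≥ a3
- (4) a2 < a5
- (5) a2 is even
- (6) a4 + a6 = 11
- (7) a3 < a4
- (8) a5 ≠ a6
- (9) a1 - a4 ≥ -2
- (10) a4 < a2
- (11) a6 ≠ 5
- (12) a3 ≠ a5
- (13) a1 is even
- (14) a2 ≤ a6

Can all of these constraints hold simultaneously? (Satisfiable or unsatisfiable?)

Satisfiable

Setting (a1, a2, a3, a4, a5, a6) = (4, 6, 3, 5, 8, 6) satisfies everything: constraint 1: a4 + a1 = 9; constraint 2: a6 - a1 = 2, and the others follow.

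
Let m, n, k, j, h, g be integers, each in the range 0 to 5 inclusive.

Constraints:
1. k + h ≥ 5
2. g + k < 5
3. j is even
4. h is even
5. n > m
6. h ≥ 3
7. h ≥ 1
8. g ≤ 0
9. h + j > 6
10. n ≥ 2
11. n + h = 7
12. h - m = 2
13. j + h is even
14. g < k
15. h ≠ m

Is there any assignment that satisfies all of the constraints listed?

Take m = 2, n = 3, k = 4, j = 4, h = 4, g = 0. Then constraint 1: k + h = 8; constraint 2: g + k = 4, and every other listed constraint is also met.

Satisfiable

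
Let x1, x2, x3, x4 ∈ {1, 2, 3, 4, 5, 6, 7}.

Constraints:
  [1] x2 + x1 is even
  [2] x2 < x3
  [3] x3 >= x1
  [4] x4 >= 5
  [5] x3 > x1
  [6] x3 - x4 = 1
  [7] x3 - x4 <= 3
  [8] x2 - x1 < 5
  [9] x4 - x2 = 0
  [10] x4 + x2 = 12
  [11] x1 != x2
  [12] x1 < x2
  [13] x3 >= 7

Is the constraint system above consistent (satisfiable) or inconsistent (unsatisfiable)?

Take x1 = 2, x2 = 6, x3 = 7, x4 = 6. Then constraint 6: x3 - x4 = 1; constraint 7: x3 - x4 = 1; constraint 8: x2 - x1 = 4, and every other listed constraint is also met.

Satisfiable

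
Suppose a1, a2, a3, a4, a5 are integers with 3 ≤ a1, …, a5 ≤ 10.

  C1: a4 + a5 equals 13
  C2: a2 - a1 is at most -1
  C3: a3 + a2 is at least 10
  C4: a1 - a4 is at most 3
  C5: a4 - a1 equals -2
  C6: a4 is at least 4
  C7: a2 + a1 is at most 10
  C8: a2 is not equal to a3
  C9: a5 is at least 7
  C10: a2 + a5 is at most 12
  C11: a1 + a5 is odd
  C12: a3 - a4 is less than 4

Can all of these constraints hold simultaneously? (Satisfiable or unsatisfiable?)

Satisfiable

The assignment a1 = 7, a2 = 3, a3 = 7, a4 = 5, a5 = 8 works:
  constraint 1 holds since a4 + a5 = 13.
  constraint 2 holds since a2 - a1 = -4.
  constraint 3 holds since a3 + a2 = 10.
The rest check out directly.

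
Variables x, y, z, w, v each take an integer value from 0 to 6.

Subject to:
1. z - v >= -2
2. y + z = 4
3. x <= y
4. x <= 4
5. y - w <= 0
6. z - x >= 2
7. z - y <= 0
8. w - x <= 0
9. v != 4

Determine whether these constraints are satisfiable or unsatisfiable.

Constraints 5, 6, 7, and 8 give z − x ≥ 2, x − w ≥ 0, w − y ≥ 0, y − z ≥ 0.
Adding all 4 inequalities: the left sides telescope to 0, and the right sides sum to 2 + 0 + 0 + 0 = 2. So 0 ≥ 2, which is false.

Unsatisfiable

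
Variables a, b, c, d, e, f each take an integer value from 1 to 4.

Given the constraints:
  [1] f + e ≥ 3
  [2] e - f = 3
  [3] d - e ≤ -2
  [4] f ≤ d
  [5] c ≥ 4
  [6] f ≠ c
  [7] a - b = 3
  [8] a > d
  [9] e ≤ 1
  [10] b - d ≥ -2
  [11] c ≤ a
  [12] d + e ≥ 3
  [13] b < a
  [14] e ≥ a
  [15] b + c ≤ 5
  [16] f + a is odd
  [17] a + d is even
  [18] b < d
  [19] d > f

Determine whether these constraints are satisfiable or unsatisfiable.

From constraints 5 and 11: a ≥ c and c ≥ 4, so a ≥ 4. From constraints 9 and 14: a ≤ e and e ≤ 1, so a ≤ 1. But 1 < 4, so no value of a works.

Unsatisfiable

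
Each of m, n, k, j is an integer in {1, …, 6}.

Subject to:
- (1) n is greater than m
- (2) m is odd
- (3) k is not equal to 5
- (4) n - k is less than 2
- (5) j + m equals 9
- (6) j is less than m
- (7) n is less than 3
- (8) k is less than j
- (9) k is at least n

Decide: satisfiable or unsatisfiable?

Unsatisfiable

Constraints 1, 6, 8, and 9 give n ≤ k, k < j, j < m, m < n. Chaining: n ≤ k < j < m < n, which forces n < n — impossible.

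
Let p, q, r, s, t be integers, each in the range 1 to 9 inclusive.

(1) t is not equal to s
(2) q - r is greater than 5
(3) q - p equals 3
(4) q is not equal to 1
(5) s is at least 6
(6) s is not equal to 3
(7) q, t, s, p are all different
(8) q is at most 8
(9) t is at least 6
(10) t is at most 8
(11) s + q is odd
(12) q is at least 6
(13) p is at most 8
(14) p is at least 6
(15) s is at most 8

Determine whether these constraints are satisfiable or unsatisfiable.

Unsatisfiable

Constraints 5, 8, 9, 10, 12, 13, 14, and 15 confine each of q, t, s, p to the 3 values {6, …, 8}.
Constraint 7 requires all 4 of them to be distinct, but only 3 values are available — impossible by the pigeonhole principle.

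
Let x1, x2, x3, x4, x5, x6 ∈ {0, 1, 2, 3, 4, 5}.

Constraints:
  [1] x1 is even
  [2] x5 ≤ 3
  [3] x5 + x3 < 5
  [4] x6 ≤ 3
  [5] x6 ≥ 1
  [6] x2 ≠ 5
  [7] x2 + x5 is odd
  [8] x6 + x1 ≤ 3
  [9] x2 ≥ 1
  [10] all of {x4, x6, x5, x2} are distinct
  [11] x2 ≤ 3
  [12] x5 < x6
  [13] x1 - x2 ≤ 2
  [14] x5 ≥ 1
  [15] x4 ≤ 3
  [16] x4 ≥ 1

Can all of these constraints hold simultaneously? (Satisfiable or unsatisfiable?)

Unsatisfiable

Constraints 2, 4, 5, 9, 11, 14, 15, and 16 confine each of x4, x6, x5, x2 to the 3 values {1, …, 3}.
Constraint 10 requires all 4 of them to be distinct, but only 3 values are available — impossible by the pigeonhole principle.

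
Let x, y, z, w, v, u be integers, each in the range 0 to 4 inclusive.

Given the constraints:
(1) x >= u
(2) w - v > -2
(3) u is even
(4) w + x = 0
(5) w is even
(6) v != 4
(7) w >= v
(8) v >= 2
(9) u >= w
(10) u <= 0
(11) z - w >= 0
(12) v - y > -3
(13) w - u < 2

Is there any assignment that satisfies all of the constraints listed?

From constraints 7 and 8: w ≥ v and v ≥ 2, so w ≥ 2. From constraints 9 and 10: w ≤ u and u ≤ 0, so w ≤ 0. But 0 < 2, so no value of w works.

Unsatisfiable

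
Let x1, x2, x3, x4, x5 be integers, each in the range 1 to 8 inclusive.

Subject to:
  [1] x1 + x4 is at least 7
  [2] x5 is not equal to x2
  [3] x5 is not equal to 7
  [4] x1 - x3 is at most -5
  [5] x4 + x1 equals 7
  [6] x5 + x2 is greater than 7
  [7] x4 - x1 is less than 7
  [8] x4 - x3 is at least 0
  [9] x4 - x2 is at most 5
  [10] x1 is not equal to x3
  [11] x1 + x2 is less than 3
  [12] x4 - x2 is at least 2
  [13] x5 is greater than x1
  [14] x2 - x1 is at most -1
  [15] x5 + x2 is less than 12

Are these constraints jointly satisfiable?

Unsatisfiable

Constraints 4, 8, 9, and 14 give x1 − x2 ≥ 1, x2 − x4 ≥ -5, x4 − x3 ≥ 0, x3 − x1 ≥ 5.
Adding all 4 inequalities: the left sides telescope to 0, and the right sides sum to 1 + (-5) + 0 + 5 = 1. So 0 ≥ 1, which is false.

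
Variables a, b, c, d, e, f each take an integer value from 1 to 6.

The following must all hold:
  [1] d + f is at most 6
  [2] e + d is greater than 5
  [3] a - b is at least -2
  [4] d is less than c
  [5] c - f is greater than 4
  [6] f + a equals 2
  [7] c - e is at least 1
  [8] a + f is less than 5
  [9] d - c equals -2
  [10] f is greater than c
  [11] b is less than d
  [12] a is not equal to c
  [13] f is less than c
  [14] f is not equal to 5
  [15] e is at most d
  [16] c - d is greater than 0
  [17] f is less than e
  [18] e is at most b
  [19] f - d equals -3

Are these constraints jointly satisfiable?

Unsatisfiable

Constraints 10, 11, 16, 17, and 18 give d < c, c < f, f < e, e ≤ b, b < d. Chaining: d < c < f < e ≤ b < d, which forces d < d — impossible.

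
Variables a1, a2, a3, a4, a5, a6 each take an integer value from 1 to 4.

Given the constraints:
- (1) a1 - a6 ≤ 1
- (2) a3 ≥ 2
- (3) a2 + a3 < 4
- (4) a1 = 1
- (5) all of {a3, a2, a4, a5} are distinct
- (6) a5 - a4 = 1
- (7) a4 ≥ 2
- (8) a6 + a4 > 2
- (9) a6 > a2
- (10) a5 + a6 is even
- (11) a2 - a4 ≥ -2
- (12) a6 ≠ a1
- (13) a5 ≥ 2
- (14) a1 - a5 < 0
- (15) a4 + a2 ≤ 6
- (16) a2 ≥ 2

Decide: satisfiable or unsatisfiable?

Unsatisfiable

Constraints 2, 7, 13, and 16 confine each of a3, a2, a4, a5 to the 3 values {2, …, 4} (the domain already gives each ≤ 4).
Constraint 5 requires all 4 of them to be distinct, but only 3 values are available — impossible by the pigeonhole principle.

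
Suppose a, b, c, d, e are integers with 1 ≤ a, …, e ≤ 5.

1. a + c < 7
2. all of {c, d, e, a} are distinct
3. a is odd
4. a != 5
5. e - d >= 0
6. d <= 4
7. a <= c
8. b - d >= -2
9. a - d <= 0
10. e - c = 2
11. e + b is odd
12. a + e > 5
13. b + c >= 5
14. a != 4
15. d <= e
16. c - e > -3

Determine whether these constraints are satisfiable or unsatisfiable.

Take a = 1, b = 4, c = 3, d = 4, e = 5. Then constraint 1: a + c = 4; constraint 5: e - d = 1, and every other listed constraint is also met.

Satisfiable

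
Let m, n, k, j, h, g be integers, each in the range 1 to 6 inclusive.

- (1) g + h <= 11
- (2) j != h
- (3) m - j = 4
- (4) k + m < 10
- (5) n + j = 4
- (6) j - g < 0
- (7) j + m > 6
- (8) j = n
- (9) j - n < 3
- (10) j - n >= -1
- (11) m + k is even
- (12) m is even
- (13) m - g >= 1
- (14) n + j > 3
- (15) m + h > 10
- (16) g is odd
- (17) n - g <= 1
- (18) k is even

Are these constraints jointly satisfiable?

One satisfying assignment is m = 6, n = 2, k = 2, j = 2, h = 6, g = 3.
For the less obvious constraints — constraint 1: g + h = 9; constraint 3: m - j = 4 — and the others hold by inspection.

Satisfiable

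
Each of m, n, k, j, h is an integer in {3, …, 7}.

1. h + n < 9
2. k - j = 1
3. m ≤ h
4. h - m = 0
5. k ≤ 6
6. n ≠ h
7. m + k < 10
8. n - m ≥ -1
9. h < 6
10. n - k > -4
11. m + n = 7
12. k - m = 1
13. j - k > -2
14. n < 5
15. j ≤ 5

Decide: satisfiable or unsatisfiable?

Satisfiable

Setting (m, n, k, j, h) = (4, 3, 5, 4, 4) satisfies everything: constraint 1: h + n = 7; constraint 2: k - j = 1, and the others follow.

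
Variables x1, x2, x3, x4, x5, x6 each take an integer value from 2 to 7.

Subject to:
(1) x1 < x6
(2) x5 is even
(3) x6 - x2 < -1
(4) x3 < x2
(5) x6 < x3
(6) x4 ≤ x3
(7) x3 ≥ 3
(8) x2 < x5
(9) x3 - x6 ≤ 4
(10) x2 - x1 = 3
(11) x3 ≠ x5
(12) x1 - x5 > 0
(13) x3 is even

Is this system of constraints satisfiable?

Constraints 1, 4, 5, 8, and 12 give x6 < x3, x3 < x2, x2 < x5, x5 < x1, x1 < x6. Chaining: x6 < x3 < x2 < x5 < x1 < x6, which forces x6 < x6 — impossible.

Unsatisfiable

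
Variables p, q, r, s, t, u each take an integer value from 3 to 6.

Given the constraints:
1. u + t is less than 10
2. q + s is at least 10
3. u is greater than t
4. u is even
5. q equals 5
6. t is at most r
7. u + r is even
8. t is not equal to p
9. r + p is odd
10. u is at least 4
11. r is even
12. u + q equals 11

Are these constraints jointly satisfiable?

Take p = 5, q = 5, r = 6, s = 5, t = 3, u = 6. Then constraint 1: u + t = 9; constraint 2: q + s = 10, and every other listed constraint is also met.

Satisfiable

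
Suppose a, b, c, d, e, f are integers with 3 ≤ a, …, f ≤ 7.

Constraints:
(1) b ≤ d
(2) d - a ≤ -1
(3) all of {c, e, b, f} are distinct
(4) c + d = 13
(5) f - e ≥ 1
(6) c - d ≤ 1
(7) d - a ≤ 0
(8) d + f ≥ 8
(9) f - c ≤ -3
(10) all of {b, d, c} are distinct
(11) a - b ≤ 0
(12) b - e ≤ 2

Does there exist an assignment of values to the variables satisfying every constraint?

Constraints 5, 6, 7, 9, 11, and 12 give a − d ≥ 0, d − c ≥ -1, c − f ≥ 3, f − e ≥ 1, e − b ≥ -2, b − a ≥ 0.
Adding all 6 inequalities: the left sides telescope to 0, and the right sides sum to 0 + (-1) + 3 + 1 + (-2) + 0 = 1. So 0 ≥ 1, which is false.

Unsatisfiable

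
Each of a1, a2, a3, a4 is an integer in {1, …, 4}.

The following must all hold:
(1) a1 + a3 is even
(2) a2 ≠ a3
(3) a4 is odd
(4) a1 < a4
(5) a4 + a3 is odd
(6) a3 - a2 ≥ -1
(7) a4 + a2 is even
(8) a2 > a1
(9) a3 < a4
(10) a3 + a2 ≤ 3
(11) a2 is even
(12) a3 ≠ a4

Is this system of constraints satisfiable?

Unsatisfiable

Constraint 3 makes a4 odd and constraint 11 makes a2 even, so a4 + a2 must be odd. Constraint 7 says a4 + a2 is even — contradiction.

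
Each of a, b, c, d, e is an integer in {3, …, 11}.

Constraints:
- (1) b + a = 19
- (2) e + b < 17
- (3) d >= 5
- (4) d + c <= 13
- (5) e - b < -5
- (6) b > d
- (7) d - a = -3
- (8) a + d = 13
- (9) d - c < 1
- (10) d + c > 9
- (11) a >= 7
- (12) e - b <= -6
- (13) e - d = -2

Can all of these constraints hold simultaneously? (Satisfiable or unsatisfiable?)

Setting (a, b, c, d, e) = (8, 11, 5, 5, 3) satisfies everything: constraint 1: b + a = 19; constraint 2: e + b = 14; constraint 4: d + c = 10, and the others follow.

Satisfiable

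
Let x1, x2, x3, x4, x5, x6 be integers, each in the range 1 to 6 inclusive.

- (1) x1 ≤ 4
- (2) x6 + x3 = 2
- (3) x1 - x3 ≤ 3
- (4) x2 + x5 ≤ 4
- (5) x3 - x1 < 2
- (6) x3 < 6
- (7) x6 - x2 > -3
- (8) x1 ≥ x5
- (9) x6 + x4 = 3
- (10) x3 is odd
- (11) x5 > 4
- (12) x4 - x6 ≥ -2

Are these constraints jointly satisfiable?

Unsatisfiable

From constraint 11: x5 ≥ 5. From constraints 1 and 8: x5 ≤ x1 and x1 ≤ 4, so x5 ≤ 4. But 4 < 5, so no value of x5 works.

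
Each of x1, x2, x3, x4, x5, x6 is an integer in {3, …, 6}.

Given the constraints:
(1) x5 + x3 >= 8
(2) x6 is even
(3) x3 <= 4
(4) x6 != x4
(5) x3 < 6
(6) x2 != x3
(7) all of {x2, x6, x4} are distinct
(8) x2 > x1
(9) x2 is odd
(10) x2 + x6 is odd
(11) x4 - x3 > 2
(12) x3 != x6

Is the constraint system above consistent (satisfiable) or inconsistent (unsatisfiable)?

Satisfiable

The assignment x1 = 3, x2 = 5, x3 = 3, x4 = 6, x5 = 5, x6 = 4 works:
  constraint 1 holds since x5 + x3 = 8.
  constraint 7 holds since values 5, 4, 6 are distinct.
  constraint 11 holds since x4 - x3 = 3.
The rest check out directly.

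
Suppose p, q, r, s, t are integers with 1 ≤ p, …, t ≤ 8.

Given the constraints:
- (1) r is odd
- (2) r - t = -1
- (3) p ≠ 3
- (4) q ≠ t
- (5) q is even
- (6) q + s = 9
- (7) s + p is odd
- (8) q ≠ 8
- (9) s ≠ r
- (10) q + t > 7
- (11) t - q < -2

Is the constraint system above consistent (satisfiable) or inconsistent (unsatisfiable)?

Satisfiable

Setting (p, q, r, s, t) = (2, 6, 1, 3, 2) satisfies everything: constraint 2: r - t = -1; constraint 6: q + s = 9, and the others follow.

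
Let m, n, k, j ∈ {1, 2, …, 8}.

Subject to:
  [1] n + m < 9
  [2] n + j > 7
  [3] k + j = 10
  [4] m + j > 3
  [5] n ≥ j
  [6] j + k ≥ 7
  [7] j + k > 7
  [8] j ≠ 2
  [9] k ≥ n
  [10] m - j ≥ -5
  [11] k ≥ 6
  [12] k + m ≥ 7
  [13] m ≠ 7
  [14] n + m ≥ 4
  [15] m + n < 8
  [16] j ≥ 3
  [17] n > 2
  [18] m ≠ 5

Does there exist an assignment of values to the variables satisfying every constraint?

Setting (m, n, k, j) = (1, 6, 6, 4) satisfies everything: constraint 1: n + m = 7; constraint 2: n + j = 10, and the others follow.

Satisfiable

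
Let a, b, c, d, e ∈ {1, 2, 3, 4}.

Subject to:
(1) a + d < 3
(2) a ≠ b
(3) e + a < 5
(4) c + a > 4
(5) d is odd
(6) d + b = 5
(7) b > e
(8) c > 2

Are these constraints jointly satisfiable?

Satisfiable

The assignment a = 1, b = 4, c = 4, d = 1, e = 1 works:
  constraint 1 holds since a + d = 2.
  constraint 3 holds since e + a = 2.
The rest check out directly.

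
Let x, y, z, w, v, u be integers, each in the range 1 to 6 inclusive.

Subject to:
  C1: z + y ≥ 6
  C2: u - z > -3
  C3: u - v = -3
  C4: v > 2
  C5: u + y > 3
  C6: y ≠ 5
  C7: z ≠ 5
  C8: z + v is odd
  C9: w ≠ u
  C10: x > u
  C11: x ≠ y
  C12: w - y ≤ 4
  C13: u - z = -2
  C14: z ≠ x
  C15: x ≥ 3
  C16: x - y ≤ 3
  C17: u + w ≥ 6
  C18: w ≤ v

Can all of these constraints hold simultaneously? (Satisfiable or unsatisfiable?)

Satisfiable

Setting (x, y, z, w, v, u) = (5, 3, 4, 4, 5, 2) satisfies everything: constraint 1: z + y = 7; constraint 2: u - z = -2, and the others follow.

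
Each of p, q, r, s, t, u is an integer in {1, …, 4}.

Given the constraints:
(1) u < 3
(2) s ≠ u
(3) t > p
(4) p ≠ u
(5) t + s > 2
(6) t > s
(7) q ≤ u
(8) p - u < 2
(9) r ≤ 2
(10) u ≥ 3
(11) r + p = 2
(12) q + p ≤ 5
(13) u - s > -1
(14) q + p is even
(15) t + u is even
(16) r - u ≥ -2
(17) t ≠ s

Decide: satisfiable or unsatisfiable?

Unsatisfiable

From constraint 10: u ≥ 3. From constraint 1: u ≤ 2. But 2 < 3, so no value of u works.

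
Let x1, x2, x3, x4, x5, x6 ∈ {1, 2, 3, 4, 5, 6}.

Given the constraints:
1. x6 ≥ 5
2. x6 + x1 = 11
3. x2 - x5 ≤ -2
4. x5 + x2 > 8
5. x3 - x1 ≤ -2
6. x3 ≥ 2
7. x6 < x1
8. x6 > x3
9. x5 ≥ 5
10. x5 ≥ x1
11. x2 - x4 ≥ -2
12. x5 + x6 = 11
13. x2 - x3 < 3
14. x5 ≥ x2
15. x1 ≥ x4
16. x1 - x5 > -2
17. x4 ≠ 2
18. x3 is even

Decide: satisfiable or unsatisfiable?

Satisfiable

Setting (x1, x2, x3, x4, x5, x6) = (6, 4, 4, 3, 6, 5) satisfies everything: constraint 2: x6 + x1 = 11; constraint 3: x2 - x5 = -2; constraint 4: x5 + x2 = 10, and the others follow.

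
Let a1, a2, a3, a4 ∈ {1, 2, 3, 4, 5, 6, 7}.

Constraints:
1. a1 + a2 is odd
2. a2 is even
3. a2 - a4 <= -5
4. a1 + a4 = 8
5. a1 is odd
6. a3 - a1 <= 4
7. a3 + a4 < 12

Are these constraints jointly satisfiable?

Satisfiable

Setting (a1, a2, a3, a4) = (1, 2, 3, 7) satisfies everything: constraint 3: a2 - a4 = -5; constraint 4: a1 + a4 = 8, and the others follow.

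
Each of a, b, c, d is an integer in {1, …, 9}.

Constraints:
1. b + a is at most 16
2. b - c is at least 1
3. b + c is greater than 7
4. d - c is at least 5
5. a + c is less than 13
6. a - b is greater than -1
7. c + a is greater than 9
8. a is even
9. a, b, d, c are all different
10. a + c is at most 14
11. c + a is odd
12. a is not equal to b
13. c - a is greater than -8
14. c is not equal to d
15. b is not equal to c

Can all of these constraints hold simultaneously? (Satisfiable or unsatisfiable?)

Satisfiable

Setting (a, b, c, d) = (8, 7, 3, 9) satisfies everything: constraint 1: b + a = 15; constraint 2: b - c = 4, and the others follow.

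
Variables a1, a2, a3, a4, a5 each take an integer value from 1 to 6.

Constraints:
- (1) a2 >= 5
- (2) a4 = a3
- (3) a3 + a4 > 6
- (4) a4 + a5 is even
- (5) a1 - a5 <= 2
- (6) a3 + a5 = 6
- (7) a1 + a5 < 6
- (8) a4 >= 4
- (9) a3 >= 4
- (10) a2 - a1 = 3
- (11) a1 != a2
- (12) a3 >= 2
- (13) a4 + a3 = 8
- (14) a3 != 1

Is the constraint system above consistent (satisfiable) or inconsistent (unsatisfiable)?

Try a1 = 3, a2 = 6, a3 = 4, a4 = 4, a5 = 2.
Check constraint 3: a3 + a4 = 8; constraint 5: a1 - a5 = 1; constraint 6: a3 + a5 = 6. The remaining constraints are straightforward to verify.

Satisfiable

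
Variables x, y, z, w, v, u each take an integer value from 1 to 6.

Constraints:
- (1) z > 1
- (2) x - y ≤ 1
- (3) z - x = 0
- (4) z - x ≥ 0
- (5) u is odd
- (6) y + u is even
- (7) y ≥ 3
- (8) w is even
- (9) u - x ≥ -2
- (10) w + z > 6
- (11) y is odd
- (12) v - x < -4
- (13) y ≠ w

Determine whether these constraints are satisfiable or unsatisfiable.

Satisfiable

The assignment x = 6, y = 5, z = 6, w = 2, v = 1, u = 5 works:
  constraint 2 holds since x - y = 1.
  constraint 3 holds since z - x = 0.
The rest check out directly.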